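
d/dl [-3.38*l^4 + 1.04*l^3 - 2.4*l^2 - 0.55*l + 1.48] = -13.52*l^3 + 3.12*l^2 - 4.8*l - 0.55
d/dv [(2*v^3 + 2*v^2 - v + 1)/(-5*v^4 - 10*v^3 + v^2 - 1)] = (10*v^6 + 20*v^5 + 7*v^4 + 25*v^2 - 6*v + 1)/(25*v^8 + 100*v^7 + 90*v^6 - 20*v^5 + 11*v^4 + 20*v^3 - 2*v^2 + 1)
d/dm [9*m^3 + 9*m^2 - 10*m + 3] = 27*m^2 + 18*m - 10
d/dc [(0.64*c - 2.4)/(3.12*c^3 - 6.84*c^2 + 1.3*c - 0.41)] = (-3.9936*c^3 + 26.8416*c^2 - 32.832*c + 2.8576)/(9.7344*c^6 - 42.6816*c^5 + 54.8976*c^4 - 20.3424*c^3 + 7.2988*c^2 - 1.066*c + 0.1681)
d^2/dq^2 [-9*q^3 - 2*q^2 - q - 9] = -54*q - 4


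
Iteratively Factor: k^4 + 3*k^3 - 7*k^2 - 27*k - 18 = (k + 2)*(k^3 + k^2 - 9*k - 9) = (k + 1)*(k + 2)*(k^2 - 9) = (k - 3)*(k + 1)*(k + 2)*(k + 3)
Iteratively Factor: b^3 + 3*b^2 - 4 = (b - 1)*(b^2 + 4*b + 4) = (b - 1)*(b + 2)*(b + 2)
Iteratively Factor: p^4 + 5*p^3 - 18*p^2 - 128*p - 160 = (p + 4)*(p^3 + p^2 - 22*p - 40) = (p - 5)*(p + 4)*(p^2 + 6*p + 8) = (p - 5)*(p + 2)*(p + 4)*(p + 4)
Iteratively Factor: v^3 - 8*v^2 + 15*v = (v - 3)*(v^2 - 5*v) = v*(v - 3)*(v - 5)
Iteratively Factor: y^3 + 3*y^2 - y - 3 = (y + 1)*(y^2 + 2*y - 3) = (y + 1)*(y + 3)*(y - 1)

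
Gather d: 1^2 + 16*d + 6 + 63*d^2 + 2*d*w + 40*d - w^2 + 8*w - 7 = 63*d^2 + d*(2*w + 56) - w^2 + 8*w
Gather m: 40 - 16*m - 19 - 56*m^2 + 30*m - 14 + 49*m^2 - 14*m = 7 - 7*m^2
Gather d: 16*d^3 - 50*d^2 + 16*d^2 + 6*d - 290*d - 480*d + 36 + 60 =16*d^3 - 34*d^2 - 764*d + 96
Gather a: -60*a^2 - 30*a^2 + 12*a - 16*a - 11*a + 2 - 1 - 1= -90*a^2 - 15*a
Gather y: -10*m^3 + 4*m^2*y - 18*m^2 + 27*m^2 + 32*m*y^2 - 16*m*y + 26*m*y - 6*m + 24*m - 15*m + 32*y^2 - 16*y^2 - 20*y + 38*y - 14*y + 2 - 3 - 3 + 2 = -10*m^3 + 9*m^2 + 3*m + y^2*(32*m + 16) + y*(4*m^2 + 10*m + 4) - 2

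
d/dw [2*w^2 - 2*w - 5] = 4*w - 2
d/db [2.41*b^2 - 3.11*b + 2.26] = 4.82*b - 3.11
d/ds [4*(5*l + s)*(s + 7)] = 20*l + 8*s + 28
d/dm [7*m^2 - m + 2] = 14*m - 1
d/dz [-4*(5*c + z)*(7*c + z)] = -48*c - 8*z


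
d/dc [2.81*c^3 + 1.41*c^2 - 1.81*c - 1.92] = 8.43*c^2 + 2.82*c - 1.81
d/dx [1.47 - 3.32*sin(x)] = -3.32*cos(x)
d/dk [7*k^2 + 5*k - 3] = 14*k + 5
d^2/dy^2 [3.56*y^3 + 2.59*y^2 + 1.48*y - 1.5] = 21.36*y + 5.18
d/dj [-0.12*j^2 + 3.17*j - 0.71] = 3.17 - 0.24*j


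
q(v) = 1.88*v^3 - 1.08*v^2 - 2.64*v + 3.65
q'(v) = 5.64*v^2 - 2.16*v - 2.64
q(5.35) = 246.50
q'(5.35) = 147.23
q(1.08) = 1.91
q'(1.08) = 1.61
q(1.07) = 1.89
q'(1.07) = 1.51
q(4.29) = 120.88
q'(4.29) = 91.89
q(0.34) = 2.70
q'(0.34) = -2.72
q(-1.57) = -2.14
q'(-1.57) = 14.65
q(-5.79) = -382.19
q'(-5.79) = 198.94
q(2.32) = 15.19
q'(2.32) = 22.71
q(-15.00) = -6544.75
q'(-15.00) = 1298.76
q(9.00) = 1262.93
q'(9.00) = 434.76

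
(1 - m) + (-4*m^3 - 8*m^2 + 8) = -4*m^3 - 8*m^2 - m + 9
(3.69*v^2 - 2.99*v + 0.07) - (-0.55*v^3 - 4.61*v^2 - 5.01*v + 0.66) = 0.55*v^3 + 8.3*v^2 + 2.02*v - 0.59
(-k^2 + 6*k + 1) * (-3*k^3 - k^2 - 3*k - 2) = 3*k^5 - 17*k^4 - 6*k^3 - 17*k^2 - 15*k - 2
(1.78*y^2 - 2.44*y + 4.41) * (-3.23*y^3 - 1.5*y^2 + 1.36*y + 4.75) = -5.7494*y^5 + 5.2112*y^4 - 8.1635*y^3 - 1.4784*y^2 - 5.5924*y + 20.9475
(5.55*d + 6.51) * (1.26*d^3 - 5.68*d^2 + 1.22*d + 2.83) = 6.993*d^4 - 23.3214*d^3 - 30.2058*d^2 + 23.6487*d + 18.4233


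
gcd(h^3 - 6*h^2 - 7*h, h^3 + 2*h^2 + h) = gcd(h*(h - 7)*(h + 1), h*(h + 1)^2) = h^2 + h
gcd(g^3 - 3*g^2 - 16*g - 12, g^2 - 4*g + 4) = 1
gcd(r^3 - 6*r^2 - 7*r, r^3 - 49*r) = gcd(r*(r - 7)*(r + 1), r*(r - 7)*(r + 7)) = r^2 - 7*r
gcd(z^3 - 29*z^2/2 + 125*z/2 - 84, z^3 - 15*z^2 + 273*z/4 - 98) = z^2 - 23*z/2 + 28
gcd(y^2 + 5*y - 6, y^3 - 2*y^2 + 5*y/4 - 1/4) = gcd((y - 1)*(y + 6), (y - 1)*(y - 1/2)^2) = y - 1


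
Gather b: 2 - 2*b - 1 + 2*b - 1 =0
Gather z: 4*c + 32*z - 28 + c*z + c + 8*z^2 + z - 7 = 5*c + 8*z^2 + z*(c + 33) - 35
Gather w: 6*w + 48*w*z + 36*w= w*(48*z + 42)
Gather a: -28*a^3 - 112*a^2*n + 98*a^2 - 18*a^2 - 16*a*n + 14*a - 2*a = -28*a^3 + a^2*(80 - 112*n) + a*(12 - 16*n)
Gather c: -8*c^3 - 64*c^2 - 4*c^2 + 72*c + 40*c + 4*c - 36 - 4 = -8*c^3 - 68*c^2 + 116*c - 40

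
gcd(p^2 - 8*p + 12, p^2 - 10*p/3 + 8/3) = p - 2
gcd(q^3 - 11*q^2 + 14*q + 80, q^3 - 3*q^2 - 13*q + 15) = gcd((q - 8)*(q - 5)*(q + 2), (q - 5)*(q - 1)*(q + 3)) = q - 5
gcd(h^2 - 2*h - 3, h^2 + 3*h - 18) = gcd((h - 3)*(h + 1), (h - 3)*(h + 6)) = h - 3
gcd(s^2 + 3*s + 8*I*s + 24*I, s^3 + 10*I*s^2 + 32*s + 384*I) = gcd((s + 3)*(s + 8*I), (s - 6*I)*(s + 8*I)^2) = s + 8*I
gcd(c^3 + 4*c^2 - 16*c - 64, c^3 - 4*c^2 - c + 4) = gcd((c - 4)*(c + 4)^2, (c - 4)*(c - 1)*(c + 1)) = c - 4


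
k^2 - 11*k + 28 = (k - 7)*(k - 4)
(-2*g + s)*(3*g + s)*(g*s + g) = -6*g^3*s - 6*g^3 + g^2*s^2 + g^2*s + g*s^3 + g*s^2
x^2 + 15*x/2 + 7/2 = (x + 1/2)*(x + 7)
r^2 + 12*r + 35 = (r + 5)*(r + 7)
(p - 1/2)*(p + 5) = p^2 + 9*p/2 - 5/2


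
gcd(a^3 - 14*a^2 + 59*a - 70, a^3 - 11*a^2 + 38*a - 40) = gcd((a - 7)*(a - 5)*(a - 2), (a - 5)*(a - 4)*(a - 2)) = a^2 - 7*a + 10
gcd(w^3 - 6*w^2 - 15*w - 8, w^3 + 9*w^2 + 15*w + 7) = w^2 + 2*w + 1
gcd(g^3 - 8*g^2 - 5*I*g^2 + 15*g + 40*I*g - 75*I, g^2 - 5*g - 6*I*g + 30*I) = g - 5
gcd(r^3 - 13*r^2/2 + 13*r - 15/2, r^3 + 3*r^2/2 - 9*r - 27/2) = r - 3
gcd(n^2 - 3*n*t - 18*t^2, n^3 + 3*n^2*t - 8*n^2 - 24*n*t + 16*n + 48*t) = n + 3*t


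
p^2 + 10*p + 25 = (p + 5)^2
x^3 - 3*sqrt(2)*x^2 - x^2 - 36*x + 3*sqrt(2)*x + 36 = (x - 1)*(x - 6*sqrt(2))*(x + 3*sqrt(2))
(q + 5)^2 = q^2 + 10*q + 25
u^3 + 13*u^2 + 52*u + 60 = (u + 2)*(u + 5)*(u + 6)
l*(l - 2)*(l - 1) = l^3 - 3*l^2 + 2*l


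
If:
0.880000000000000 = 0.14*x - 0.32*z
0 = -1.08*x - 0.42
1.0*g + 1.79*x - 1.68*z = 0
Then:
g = -4.21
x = -0.39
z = -2.92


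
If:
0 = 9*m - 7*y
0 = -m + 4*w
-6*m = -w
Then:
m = 0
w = 0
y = 0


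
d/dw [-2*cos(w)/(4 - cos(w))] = 8*sin(w)/(cos(w) - 4)^2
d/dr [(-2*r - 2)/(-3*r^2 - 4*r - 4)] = 6*r*(-r - 2)/(9*r^4 + 24*r^3 + 40*r^2 + 32*r + 16)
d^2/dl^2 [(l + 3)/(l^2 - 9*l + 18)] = 2*(3*(2 - l)*(l^2 - 9*l + 18) + (l + 3)*(2*l - 9)^2)/(l^2 - 9*l + 18)^3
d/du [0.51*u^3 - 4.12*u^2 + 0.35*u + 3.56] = 1.53*u^2 - 8.24*u + 0.35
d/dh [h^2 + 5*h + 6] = 2*h + 5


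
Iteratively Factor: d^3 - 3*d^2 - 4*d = (d - 4)*(d^2 + d) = (d - 4)*(d + 1)*(d)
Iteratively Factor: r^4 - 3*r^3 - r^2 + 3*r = (r + 1)*(r^3 - 4*r^2 + 3*r) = (r - 1)*(r + 1)*(r^2 - 3*r) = r*(r - 1)*(r + 1)*(r - 3)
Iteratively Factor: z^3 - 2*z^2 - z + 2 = (z - 1)*(z^2 - z - 2) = (z - 1)*(z + 1)*(z - 2)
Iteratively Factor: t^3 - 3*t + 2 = (t - 1)*(t^2 + t - 2) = (t - 1)^2*(t + 2)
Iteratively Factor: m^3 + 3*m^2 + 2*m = (m)*(m^2 + 3*m + 2) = m*(m + 2)*(m + 1)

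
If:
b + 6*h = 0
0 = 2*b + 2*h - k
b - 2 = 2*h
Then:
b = 3/2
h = -1/4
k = 5/2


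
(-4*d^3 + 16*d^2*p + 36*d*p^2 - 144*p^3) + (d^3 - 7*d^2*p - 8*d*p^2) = -3*d^3 + 9*d^2*p + 28*d*p^2 - 144*p^3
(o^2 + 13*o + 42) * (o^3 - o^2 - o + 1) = o^5 + 12*o^4 + 28*o^3 - 54*o^2 - 29*o + 42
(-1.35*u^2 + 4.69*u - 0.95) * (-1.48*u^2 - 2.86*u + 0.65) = 1.998*u^4 - 3.0802*u^3 - 12.8849*u^2 + 5.7655*u - 0.6175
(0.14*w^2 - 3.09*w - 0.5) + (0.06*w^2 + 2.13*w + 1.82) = 0.2*w^2 - 0.96*w + 1.32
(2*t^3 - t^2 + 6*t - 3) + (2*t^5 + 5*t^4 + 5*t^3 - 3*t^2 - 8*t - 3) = 2*t^5 + 5*t^4 + 7*t^3 - 4*t^2 - 2*t - 6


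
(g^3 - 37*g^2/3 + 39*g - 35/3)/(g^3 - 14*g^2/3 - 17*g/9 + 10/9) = 3*(g - 7)/(3*g + 2)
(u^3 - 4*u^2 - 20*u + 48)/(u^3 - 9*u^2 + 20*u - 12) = (u + 4)/(u - 1)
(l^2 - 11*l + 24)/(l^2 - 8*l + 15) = (l - 8)/(l - 5)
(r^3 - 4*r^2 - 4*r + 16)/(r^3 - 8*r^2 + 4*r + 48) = (r - 2)/(r - 6)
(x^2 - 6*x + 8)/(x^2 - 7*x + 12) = (x - 2)/(x - 3)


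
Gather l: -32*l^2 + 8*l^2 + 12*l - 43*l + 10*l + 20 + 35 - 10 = -24*l^2 - 21*l + 45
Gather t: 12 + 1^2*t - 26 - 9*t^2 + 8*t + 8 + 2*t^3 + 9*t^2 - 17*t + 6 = 2*t^3 - 8*t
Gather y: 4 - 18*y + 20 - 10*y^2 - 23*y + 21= -10*y^2 - 41*y + 45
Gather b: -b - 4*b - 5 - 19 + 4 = -5*b - 20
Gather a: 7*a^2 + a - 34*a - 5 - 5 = 7*a^2 - 33*a - 10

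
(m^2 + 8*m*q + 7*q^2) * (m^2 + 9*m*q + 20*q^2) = m^4 + 17*m^3*q + 99*m^2*q^2 + 223*m*q^3 + 140*q^4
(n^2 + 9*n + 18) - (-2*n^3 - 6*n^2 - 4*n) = 2*n^3 + 7*n^2 + 13*n + 18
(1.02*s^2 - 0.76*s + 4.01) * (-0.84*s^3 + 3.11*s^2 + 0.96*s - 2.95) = -0.8568*s^5 + 3.8106*s^4 - 4.7528*s^3 + 8.7325*s^2 + 6.0916*s - 11.8295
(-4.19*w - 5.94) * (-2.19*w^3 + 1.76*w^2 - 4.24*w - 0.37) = 9.1761*w^4 + 5.6342*w^3 + 7.3112*w^2 + 26.7359*w + 2.1978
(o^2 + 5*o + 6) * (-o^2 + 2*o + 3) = -o^4 - 3*o^3 + 7*o^2 + 27*o + 18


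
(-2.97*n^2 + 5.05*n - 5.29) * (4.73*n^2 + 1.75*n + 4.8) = -14.0481*n^4 + 18.689*n^3 - 30.4402*n^2 + 14.9825*n - 25.392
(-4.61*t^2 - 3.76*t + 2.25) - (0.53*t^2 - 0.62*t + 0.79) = -5.14*t^2 - 3.14*t + 1.46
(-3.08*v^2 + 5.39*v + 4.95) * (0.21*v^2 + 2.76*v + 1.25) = -0.6468*v^4 - 7.3689*v^3 + 12.0659*v^2 + 20.3995*v + 6.1875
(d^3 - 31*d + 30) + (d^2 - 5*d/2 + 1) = d^3 + d^2 - 67*d/2 + 31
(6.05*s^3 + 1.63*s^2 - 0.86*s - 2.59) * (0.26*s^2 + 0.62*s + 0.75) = 1.573*s^5 + 4.1748*s^4 + 5.3245*s^3 + 0.0158999999999999*s^2 - 2.2508*s - 1.9425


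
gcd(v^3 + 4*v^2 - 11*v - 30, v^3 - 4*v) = v + 2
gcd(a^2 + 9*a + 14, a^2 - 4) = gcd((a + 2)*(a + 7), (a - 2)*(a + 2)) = a + 2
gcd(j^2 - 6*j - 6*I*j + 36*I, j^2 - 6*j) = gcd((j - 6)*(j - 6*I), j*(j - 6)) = j - 6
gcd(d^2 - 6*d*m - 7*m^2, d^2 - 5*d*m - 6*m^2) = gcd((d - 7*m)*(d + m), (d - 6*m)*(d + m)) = d + m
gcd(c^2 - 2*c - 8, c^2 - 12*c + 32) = c - 4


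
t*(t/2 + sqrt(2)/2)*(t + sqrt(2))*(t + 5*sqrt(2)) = t^4/2 + 7*sqrt(2)*t^3/2 + 11*t^2 + 5*sqrt(2)*t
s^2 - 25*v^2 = (s - 5*v)*(s + 5*v)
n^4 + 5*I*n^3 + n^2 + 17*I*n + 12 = (n - I)^2*(n + 3*I)*(n + 4*I)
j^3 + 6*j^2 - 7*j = j*(j - 1)*(j + 7)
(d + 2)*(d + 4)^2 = d^3 + 10*d^2 + 32*d + 32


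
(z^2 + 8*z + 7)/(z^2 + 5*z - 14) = (z + 1)/(z - 2)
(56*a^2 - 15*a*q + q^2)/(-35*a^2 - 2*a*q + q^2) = (-8*a + q)/(5*a + q)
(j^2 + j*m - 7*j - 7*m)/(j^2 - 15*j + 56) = (j + m)/(j - 8)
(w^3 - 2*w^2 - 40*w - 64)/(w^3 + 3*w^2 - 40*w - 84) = (w^2 - 4*w - 32)/(w^2 + w - 42)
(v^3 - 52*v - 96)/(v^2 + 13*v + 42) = (v^2 - 6*v - 16)/(v + 7)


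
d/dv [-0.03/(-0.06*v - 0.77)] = -0.0018/(0.06*v + 0.77)^2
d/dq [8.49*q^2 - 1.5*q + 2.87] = 16.98*q - 1.5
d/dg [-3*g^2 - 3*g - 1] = -6*g - 3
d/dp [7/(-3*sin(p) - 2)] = 21*cos(p)/(3*sin(p) + 2)^2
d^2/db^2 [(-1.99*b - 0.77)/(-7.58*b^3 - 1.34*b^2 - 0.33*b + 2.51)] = (686.029416*b^5 + 652.174104*b^4 + 122.32762*b^3 + 474.188244*b^2 + 130.101156*b + 8.643976)/(435.519512*b^9 + 230.974728*b^8 + 97.71378*b^7 - 410.129332*b^6 - 148.713402*b^5 - 50.754174*b^4 + 136.640679*b^3 + 24.506385*b^2 + 6.237099*b - 15.813251)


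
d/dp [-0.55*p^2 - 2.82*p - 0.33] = -1.1*p - 2.82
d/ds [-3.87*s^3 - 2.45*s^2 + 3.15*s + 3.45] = -11.61*s^2 - 4.9*s + 3.15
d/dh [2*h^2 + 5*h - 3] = 4*h + 5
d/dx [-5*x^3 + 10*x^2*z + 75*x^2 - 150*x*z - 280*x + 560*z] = -15*x^2 + 20*x*z + 150*x - 150*z - 280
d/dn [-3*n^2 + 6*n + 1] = 6 - 6*n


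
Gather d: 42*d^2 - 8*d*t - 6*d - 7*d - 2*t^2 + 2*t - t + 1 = 42*d^2 + d*(-8*t - 13) - 2*t^2 + t + 1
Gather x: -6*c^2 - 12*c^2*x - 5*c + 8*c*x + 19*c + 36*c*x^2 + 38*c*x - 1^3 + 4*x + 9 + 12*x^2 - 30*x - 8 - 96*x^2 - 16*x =-6*c^2 + 14*c + x^2*(36*c - 84) + x*(-12*c^2 + 46*c - 42)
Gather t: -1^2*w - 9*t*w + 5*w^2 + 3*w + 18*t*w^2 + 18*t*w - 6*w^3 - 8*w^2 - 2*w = t*(18*w^2 + 9*w) - 6*w^3 - 3*w^2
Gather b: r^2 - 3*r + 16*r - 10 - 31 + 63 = r^2 + 13*r + 22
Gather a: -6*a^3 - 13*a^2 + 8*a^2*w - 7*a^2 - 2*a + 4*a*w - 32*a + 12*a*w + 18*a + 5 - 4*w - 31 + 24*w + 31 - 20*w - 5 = -6*a^3 + a^2*(8*w - 20) + a*(16*w - 16)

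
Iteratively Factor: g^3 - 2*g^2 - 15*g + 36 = (g - 3)*(g^2 + g - 12) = (g - 3)*(g + 4)*(g - 3)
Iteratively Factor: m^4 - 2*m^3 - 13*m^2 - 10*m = (m + 1)*(m^3 - 3*m^2 - 10*m) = (m - 5)*(m + 1)*(m^2 + 2*m) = m*(m - 5)*(m + 1)*(m + 2)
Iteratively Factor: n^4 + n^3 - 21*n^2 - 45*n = (n)*(n^3 + n^2 - 21*n - 45) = n*(n - 5)*(n^2 + 6*n + 9) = n*(n - 5)*(n + 3)*(n + 3)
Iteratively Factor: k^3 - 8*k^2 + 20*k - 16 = (k - 2)*(k^2 - 6*k + 8) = (k - 2)^2*(k - 4)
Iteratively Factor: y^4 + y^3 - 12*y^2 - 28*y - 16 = (y + 2)*(y^3 - y^2 - 10*y - 8) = (y - 4)*(y + 2)*(y^2 + 3*y + 2) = (y - 4)*(y + 1)*(y + 2)*(y + 2)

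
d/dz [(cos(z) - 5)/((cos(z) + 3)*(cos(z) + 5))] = (cos(z)^2 - 10*cos(z) - 55)*sin(z)/((cos(z) + 3)^2*(cos(z) + 5)^2)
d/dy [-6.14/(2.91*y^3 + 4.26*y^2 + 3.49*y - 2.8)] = (53.6022*y^2 + 52.3128*y + 21.4286)/(2.91*y^3 + 4.26*y^2 + 3.49*y - 2.8)^2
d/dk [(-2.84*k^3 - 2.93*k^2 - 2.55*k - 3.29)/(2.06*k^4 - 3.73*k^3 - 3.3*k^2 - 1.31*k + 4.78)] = (5.8504*k^6 + 12.0716*k^5 + 14.2021*k^4 + 15.5274*k^3 - 82.1174*k^2 - 49.7248*k - 16.4989)/(4.2436*k^8 - 15.3676*k^7 + 0.3169*k^6 + 19.2208*k^5 + 40.3562*k^4 - 27.0128*k^3 - 29.8319*k^2 - 12.5236*k + 22.8484)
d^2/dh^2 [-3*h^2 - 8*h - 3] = -6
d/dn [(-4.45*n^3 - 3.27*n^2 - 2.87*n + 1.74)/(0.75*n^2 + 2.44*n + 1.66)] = (-3.3375*n^4 - 21.716*n^3 - 27.9873*n^2 - 13.4664*n - 9.0098)/(0.5625*n^4 + 3.66*n^3 + 8.4436*n^2 + 8.1008*n + 2.7556)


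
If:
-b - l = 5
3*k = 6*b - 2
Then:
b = -l - 5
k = -2*l - 32/3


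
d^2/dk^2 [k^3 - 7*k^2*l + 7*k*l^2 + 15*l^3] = 6*k - 14*l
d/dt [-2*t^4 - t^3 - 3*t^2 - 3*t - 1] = -8*t^3 - 3*t^2 - 6*t - 3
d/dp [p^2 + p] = 2*p + 1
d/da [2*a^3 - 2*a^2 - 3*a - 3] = 6*a^2 - 4*a - 3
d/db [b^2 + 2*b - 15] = 2*b + 2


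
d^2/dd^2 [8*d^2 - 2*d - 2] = 16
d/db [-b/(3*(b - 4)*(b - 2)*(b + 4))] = 2*(b^3 - b^2 - 16)/(3*(b^6 - 4*b^5 - 28*b^4 + 128*b^3 + 128*b^2 - 1024*b + 1024))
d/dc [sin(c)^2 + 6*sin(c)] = 2*(sin(c) + 3)*cos(c)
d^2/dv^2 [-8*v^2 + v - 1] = -16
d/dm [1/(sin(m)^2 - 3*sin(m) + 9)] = (3 - 2*sin(m))*cos(m)/(sin(m)^2 - 3*sin(m) + 9)^2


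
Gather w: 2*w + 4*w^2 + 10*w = 4*w^2 + 12*w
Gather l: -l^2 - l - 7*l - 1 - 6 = -l^2 - 8*l - 7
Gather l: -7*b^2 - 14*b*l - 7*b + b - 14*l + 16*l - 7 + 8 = -7*b^2 - 6*b + l*(2 - 14*b) + 1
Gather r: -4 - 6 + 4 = -6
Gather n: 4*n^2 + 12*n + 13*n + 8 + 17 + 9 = 4*n^2 + 25*n + 34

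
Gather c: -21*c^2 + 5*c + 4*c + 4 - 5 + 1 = -21*c^2 + 9*c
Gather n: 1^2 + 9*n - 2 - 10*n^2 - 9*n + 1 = -10*n^2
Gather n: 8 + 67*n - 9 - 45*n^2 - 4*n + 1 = -45*n^2 + 63*n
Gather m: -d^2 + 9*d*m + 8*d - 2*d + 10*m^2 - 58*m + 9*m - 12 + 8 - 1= -d^2 + 6*d + 10*m^2 + m*(9*d - 49) - 5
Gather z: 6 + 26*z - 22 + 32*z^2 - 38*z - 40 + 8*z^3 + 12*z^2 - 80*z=8*z^3 + 44*z^2 - 92*z - 56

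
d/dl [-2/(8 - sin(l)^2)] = -8*sin(2*l)/(cos(2*l) + 15)^2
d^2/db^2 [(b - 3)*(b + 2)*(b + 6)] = 6*b + 10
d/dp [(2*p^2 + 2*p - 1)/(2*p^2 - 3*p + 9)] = 5*(-2*p^2 + 8*p + 3)/(4*p^4 - 12*p^3 + 45*p^2 - 54*p + 81)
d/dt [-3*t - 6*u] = -3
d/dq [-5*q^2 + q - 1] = 1 - 10*q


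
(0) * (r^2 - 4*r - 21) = 0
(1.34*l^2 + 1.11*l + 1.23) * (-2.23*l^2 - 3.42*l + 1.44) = -2.9882*l^4 - 7.0581*l^3 - 4.6095*l^2 - 2.6082*l + 1.7712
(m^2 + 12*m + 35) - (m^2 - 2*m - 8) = 14*m + 43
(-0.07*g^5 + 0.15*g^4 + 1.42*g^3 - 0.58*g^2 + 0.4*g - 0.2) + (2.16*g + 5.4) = -0.07*g^5 + 0.15*g^4 + 1.42*g^3 - 0.58*g^2 + 2.56*g + 5.2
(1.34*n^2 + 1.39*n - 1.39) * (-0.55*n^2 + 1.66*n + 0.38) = -0.737*n^4 + 1.4599*n^3 + 3.5811*n^2 - 1.7792*n - 0.5282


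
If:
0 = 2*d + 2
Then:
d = -1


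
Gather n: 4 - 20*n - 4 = -20*n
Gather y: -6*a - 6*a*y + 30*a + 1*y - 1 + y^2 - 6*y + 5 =24*a + y^2 + y*(-6*a - 5) + 4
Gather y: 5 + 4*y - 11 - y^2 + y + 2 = -y^2 + 5*y - 4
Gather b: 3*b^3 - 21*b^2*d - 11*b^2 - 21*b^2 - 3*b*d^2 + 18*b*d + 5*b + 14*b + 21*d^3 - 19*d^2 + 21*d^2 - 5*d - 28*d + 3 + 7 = 3*b^3 + b^2*(-21*d - 32) + b*(-3*d^2 + 18*d + 19) + 21*d^3 + 2*d^2 - 33*d + 10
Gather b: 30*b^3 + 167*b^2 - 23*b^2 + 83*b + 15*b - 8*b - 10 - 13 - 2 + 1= 30*b^3 + 144*b^2 + 90*b - 24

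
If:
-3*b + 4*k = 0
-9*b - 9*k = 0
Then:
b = 0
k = 0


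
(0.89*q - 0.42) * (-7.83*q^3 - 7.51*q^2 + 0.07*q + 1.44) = -6.9687*q^4 - 3.3953*q^3 + 3.2165*q^2 + 1.2522*q - 0.6048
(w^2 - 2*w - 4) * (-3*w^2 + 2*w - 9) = -3*w^4 + 8*w^3 - w^2 + 10*w + 36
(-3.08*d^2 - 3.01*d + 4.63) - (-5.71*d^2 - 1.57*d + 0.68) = 2.63*d^2 - 1.44*d + 3.95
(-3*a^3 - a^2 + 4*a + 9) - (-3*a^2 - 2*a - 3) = -3*a^3 + 2*a^2 + 6*a + 12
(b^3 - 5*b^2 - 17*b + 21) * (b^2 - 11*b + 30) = b^5 - 16*b^4 + 68*b^3 + 58*b^2 - 741*b + 630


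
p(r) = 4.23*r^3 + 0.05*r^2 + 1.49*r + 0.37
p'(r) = 12.69*r^2 + 0.1*r + 1.49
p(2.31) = 56.22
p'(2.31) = 69.44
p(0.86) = 4.38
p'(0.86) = 10.96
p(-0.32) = -0.24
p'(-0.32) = 2.76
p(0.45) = 1.44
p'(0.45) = 4.10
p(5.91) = 884.10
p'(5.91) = 445.32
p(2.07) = 41.19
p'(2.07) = 56.07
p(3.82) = 242.58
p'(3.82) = 187.05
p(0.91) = 4.95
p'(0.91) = 12.09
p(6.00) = 924.79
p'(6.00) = 458.93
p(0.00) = 0.37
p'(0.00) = 1.49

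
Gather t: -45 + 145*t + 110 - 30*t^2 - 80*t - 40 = -30*t^2 + 65*t + 25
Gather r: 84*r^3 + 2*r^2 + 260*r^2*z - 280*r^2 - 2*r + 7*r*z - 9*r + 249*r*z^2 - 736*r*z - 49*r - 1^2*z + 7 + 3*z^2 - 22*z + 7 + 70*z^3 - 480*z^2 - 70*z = 84*r^3 + r^2*(260*z - 278) + r*(249*z^2 - 729*z - 60) + 70*z^3 - 477*z^2 - 93*z + 14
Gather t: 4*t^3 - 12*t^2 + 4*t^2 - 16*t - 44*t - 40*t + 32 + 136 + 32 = 4*t^3 - 8*t^2 - 100*t + 200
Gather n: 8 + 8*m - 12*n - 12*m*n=8*m + n*(-12*m - 12) + 8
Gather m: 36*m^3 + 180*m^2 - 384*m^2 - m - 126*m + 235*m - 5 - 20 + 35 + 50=36*m^3 - 204*m^2 + 108*m + 60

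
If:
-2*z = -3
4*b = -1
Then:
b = -1/4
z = 3/2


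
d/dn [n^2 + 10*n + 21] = 2*n + 10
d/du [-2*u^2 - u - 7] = -4*u - 1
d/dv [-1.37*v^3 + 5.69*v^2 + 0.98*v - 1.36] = -4.11*v^2 + 11.38*v + 0.98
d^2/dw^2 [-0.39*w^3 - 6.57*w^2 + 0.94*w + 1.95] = -2.34*w - 13.14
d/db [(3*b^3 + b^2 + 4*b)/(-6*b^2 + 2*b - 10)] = (-9*b^4 + 6*b^3 - 32*b^2 - 10*b - 20)/(2*(9*b^4 - 6*b^3 + 31*b^2 - 10*b + 25))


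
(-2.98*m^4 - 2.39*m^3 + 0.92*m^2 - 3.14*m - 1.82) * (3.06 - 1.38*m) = 4.1124*m^5 - 5.8206*m^4 - 8.583*m^3 + 7.1484*m^2 - 7.0968*m - 5.5692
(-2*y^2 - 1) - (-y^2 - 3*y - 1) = -y^2 + 3*y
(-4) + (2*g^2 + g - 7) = 2*g^2 + g - 11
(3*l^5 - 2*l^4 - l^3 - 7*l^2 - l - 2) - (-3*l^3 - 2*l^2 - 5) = 3*l^5 - 2*l^4 + 2*l^3 - 5*l^2 - l + 3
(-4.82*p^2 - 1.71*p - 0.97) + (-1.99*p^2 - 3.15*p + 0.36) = -6.81*p^2 - 4.86*p - 0.61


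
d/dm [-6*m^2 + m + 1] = 1 - 12*m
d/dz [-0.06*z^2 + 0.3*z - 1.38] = 0.3 - 0.12*z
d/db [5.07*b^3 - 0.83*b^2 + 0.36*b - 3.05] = 15.21*b^2 - 1.66*b + 0.36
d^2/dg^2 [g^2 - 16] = 2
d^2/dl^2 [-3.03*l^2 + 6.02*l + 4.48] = -6.06000000000000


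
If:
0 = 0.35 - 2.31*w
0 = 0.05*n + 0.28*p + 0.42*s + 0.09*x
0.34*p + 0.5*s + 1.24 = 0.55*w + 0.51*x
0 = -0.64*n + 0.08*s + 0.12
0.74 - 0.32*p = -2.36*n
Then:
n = -0.03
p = 2.06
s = -1.78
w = 0.15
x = 1.90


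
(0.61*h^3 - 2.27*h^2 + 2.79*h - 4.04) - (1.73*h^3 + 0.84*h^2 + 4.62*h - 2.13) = -1.12*h^3 - 3.11*h^2 - 1.83*h - 1.91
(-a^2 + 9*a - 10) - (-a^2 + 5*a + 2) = 4*a - 12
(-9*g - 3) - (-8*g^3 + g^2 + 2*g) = 8*g^3 - g^2 - 11*g - 3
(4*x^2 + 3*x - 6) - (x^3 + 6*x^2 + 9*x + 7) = -x^3 - 2*x^2 - 6*x - 13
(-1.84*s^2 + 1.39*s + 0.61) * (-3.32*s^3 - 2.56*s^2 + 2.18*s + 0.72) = 6.1088*s^5 + 0.0956000000000001*s^4 - 9.5948*s^3 + 0.1438*s^2 + 2.3306*s + 0.4392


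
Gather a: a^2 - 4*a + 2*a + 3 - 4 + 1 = a^2 - 2*a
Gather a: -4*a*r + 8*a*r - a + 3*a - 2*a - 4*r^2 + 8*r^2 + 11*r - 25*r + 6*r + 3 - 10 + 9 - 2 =4*a*r + 4*r^2 - 8*r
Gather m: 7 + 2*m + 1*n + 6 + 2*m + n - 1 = 4*m + 2*n + 12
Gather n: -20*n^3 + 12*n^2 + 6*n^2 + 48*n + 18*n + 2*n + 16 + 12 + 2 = -20*n^3 + 18*n^2 + 68*n + 30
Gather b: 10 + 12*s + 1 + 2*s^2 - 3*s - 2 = 2*s^2 + 9*s + 9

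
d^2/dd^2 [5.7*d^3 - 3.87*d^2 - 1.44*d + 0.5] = 34.2*d - 7.74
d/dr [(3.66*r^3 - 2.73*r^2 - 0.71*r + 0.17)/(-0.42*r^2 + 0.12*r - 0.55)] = (-1.5372*r^4 + 0.8784*r^3 - 6.6648*r^2 + 3.1458*r + 0.3701)/(0.1764*r^4 - 0.1008*r^3 + 0.4764*r^2 - 0.132*r + 0.3025)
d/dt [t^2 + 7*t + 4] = 2*t + 7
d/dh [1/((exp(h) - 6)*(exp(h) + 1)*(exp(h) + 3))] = -((exp(h) - 6)*(exp(h) + 1) + (exp(h) - 6)*(exp(h) + 3) + (exp(h) + 1)*(exp(h) + 3))/(4*(exp(h) - 6)^2*(exp(h) + 3)^2*cosh(h/2)^2)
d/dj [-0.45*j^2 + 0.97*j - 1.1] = 0.97 - 0.9*j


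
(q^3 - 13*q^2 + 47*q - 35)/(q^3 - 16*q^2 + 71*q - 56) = (q - 5)/(q - 8)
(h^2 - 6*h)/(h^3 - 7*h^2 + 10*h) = (h - 6)/(h^2 - 7*h + 10)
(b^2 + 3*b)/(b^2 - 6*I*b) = (b + 3)/(b - 6*I)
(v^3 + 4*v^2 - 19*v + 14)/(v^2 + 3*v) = (v^3 + 4*v^2 - 19*v + 14)/(v*(v + 3))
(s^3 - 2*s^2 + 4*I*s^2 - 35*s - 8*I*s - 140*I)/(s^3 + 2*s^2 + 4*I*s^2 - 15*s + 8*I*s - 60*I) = (s - 7)/(s - 3)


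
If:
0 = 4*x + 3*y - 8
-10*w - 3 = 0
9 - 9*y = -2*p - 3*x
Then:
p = 45*y/8 - 15/2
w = -3/10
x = 2 - 3*y/4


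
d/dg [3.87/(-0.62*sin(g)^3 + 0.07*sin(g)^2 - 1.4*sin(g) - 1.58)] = (7.1982*sin(g)^2 - 0.5418*sin(g) + 5.418)*cos(g)/(0.62*sin(g)^3 - 0.07*sin(g)^2 + 1.4*sin(g) + 1.58)^2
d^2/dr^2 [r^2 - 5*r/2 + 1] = 2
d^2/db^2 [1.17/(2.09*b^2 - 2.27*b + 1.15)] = (-10.221354*b^2 + 11.101662*b + 1.17*(4.18*b - 2.27)*(8.36*b - 4.54) - 5.62419)/(2.09*b^2 - 2.27*b + 1.15)^3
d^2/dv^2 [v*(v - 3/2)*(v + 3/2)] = 6*v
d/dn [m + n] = 1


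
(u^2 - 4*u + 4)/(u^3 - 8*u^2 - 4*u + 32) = (u - 2)/(u^2 - 6*u - 16)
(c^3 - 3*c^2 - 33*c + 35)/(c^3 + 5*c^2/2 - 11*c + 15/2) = 2*(c - 7)/(2*c - 3)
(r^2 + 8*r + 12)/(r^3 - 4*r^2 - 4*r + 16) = (r + 6)/(r^2 - 6*r + 8)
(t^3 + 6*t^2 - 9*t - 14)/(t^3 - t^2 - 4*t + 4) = (t^2 + 8*t + 7)/(t^2 + t - 2)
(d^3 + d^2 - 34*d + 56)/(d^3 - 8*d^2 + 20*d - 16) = (d + 7)/(d - 2)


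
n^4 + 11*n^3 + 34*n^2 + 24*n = n*(n + 1)*(n + 4)*(n + 6)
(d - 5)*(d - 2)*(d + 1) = d^3 - 6*d^2 + 3*d + 10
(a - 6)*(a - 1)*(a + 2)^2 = a^4 - 3*a^3 - 18*a^2 - 4*a + 24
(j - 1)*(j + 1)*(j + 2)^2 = j^4 + 4*j^3 + 3*j^2 - 4*j - 4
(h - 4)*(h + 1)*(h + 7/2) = h^3 + h^2/2 - 29*h/2 - 14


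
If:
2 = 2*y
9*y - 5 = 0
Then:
No Solution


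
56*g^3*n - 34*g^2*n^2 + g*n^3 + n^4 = n*(-4*g + n)*(-2*g + n)*(7*g + n)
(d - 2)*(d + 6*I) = d^2 - 2*d + 6*I*d - 12*I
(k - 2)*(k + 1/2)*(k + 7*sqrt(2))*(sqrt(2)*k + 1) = sqrt(2)*k^4 - 3*sqrt(2)*k^3/2 + 15*k^3 - 45*k^2/2 + 6*sqrt(2)*k^2 - 15*k - 21*sqrt(2)*k/2 - 7*sqrt(2)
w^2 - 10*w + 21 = (w - 7)*(w - 3)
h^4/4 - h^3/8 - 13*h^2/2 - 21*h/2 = h*(h/4 + 1/2)*(h - 6)*(h + 7/2)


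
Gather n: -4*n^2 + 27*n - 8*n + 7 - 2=-4*n^2 + 19*n + 5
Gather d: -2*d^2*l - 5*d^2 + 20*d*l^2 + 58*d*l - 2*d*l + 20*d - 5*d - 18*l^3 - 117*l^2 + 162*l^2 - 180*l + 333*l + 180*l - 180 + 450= d^2*(-2*l - 5) + d*(20*l^2 + 56*l + 15) - 18*l^3 + 45*l^2 + 333*l + 270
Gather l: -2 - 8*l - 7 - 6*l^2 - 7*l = -6*l^2 - 15*l - 9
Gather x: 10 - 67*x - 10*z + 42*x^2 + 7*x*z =42*x^2 + x*(7*z - 67) - 10*z + 10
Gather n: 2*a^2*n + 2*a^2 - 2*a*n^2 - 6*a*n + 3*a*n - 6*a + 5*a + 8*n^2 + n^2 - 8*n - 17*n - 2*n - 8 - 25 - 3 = 2*a^2 - a + n^2*(9 - 2*a) + n*(2*a^2 - 3*a - 27) - 36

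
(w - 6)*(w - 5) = w^2 - 11*w + 30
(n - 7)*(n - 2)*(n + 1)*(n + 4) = n^4 - 4*n^3 - 27*n^2 + 34*n + 56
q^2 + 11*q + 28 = (q + 4)*(q + 7)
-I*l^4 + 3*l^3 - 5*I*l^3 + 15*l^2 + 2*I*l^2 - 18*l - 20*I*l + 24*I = (l + 6)*(l - I)*(l + 4*I)*(-I*l + I)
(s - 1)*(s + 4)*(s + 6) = s^3 + 9*s^2 + 14*s - 24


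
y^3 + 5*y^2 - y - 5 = (y - 1)*(y + 1)*(y + 5)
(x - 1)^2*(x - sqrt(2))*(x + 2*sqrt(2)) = x^4 - 2*x^3 + sqrt(2)*x^3 - 3*x^2 - 2*sqrt(2)*x^2 + sqrt(2)*x + 8*x - 4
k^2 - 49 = (k - 7)*(k + 7)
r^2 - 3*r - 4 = (r - 4)*(r + 1)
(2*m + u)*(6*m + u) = 12*m^2 + 8*m*u + u^2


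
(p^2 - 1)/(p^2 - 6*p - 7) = (p - 1)/(p - 7)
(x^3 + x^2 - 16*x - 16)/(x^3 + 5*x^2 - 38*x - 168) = (x^2 - 3*x - 4)/(x^2 + x - 42)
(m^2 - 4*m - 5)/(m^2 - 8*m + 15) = (m + 1)/(m - 3)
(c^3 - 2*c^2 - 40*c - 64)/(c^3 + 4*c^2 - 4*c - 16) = (c - 8)/(c - 2)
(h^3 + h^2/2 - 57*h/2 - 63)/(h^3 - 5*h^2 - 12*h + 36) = (h + 7/2)/(h - 2)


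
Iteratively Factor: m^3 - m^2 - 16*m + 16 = (m + 4)*(m^2 - 5*m + 4) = (m - 4)*(m + 4)*(m - 1)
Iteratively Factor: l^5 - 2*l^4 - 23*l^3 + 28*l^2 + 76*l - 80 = (l + 2)*(l^4 - 4*l^3 - 15*l^2 + 58*l - 40) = (l - 5)*(l + 2)*(l^3 + l^2 - 10*l + 8) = (l - 5)*(l + 2)*(l + 4)*(l^2 - 3*l + 2) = (l - 5)*(l - 1)*(l + 2)*(l + 4)*(l - 2)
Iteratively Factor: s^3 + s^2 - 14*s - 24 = (s + 2)*(s^2 - s - 12) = (s + 2)*(s + 3)*(s - 4)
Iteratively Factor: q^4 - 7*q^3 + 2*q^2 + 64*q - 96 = (q + 3)*(q^3 - 10*q^2 + 32*q - 32) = (q - 4)*(q + 3)*(q^2 - 6*q + 8) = (q - 4)*(q - 2)*(q + 3)*(q - 4)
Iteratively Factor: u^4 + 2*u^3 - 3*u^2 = (u - 1)*(u^3 + 3*u^2) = u*(u - 1)*(u^2 + 3*u) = u*(u - 1)*(u + 3)*(u)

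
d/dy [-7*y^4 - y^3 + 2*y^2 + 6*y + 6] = -28*y^3 - 3*y^2 + 4*y + 6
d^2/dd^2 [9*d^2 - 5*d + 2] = 18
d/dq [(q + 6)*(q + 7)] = 2*q + 13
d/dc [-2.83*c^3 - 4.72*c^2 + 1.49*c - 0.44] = -8.49*c^2 - 9.44*c + 1.49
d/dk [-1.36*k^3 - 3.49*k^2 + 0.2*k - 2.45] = -4.08*k^2 - 6.98*k + 0.2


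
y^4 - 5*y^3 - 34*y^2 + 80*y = y*(y - 8)*(y - 2)*(y + 5)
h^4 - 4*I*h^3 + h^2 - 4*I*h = h*(h - 4*I)*(h - I)*(h + I)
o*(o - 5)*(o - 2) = o^3 - 7*o^2 + 10*o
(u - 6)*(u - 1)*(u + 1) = u^3 - 6*u^2 - u + 6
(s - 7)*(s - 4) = s^2 - 11*s + 28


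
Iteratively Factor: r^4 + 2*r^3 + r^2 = (r)*(r^3 + 2*r^2 + r) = r^2*(r^2 + 2*r + 1) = r^2*(r + 1)*(r + 1)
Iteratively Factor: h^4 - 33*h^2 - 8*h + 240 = (h - 5)*(h^3 + 5*h^2 - 8*h - 48) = (h - 5)*(h + 4)*(h^2 + h - 12) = (h - 5)*(h - 3)*(h + 4)*(h + 4)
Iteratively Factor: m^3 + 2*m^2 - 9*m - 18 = (m + 2)*(m^2 - 9) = (m + 2)*(m + 3)*(m - 3)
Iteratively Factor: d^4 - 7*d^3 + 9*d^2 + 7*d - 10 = (d + 1)*(d^3 - 8*d^2 + 17*d - 10) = (d - 1)*(d + 1)*(d^2 - 7*d + 10) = (d - 2)*(d - 1)*(d + 1)*(d - 5)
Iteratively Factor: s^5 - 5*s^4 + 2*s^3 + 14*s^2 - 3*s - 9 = (s - 3)*(s^4 - 2*s^3 - 4*s^2 + 2*s + 3) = (s - 3)*(s + 1)*(s^3 - 3*s^2 - s + 3) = (s - 3)*(s + 1)^2*(s^2 - 4*s + 3) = (s - 3)^2*(s + 1)^2*(s - 1)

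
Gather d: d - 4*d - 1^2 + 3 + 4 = 6 - 3*d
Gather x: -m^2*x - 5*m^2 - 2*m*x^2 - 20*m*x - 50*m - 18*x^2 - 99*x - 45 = -5*m^2 - 50*m + x^2*(-2*m - 18) + x*(-m^2 - 20*m - 99) - 45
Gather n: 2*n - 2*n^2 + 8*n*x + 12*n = -2*n^2 + n*(8*x + 14)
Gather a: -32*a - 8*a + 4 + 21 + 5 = 30 - 40*a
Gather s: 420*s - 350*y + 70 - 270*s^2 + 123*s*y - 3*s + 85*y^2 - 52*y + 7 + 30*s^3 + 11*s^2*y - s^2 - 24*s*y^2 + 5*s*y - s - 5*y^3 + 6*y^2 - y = 30*s^3 + s^2*(11*y - 271) + s*(-24*y^2 + 128*y + 416) - 5*y^3 + 91*y^2 - 403*y + 77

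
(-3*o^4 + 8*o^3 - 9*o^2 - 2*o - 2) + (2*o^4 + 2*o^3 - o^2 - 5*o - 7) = -o^4 + 10*o^3 - 10*o^2 - 7*o - 9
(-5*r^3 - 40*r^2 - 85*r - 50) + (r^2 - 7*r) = -5*r^3 - 39*r^2 - 92*r - 50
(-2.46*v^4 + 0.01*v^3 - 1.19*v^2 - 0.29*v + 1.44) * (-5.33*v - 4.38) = 13.1118*v^5 + 10.7215*v^4 + 6.2989*v^3 + 6.7579*v^2 - 6.405*v - 6.3072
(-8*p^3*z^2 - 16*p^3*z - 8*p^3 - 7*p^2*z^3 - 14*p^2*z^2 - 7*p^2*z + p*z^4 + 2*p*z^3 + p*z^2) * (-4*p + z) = 32*p^4*z^2 + 64*p^4*z + 32*p^4 + 20*p^3*z^3 + 40*p^3*z^2 + 20*p^3*z - 11*p^2*z^4 - 22*p^2*z^3 - 11*p^2*z^2 + p*z^5 + 2*p*z^4 + p*z^3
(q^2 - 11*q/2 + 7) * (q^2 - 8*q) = q^4 - 27*q^3/2 + 51*q^2 - 56*q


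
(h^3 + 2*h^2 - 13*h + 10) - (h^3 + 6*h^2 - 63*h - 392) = -4*h^2 + 50*h + 402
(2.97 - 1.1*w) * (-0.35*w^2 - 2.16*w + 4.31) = 0.385*w^3 + 1.3365*w^2 - 11.1562*w + 12.8007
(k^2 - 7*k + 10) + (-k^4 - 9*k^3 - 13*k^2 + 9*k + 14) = -k^4 - 9*k^3 - 12*k^2 + 2*k + 24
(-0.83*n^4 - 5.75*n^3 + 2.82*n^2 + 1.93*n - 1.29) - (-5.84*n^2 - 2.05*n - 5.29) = -0.83*n^4 - 5.75*n^3 + 8.66*n^2 + 3.98*n + 4.0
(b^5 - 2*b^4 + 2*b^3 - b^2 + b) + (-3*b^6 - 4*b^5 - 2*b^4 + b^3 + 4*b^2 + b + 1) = -3*b^6 - 3*b^5 - 4*b^4 + 3*b^3 + 3*b^2 + 2*b + 1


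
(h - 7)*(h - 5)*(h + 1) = h^3 - 11*h^2 + 23*h + 35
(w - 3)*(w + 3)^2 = w^3 + 3*w^2 - 9*w - 27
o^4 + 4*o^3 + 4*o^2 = o^2*(o + 2)^2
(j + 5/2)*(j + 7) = j^2 + 19*j/2 + 35/2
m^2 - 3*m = m*(m - 3)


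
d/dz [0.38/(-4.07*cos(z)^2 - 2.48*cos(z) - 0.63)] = -(3.0932*cos(z) + 0.9424)*sin(z)/(4.07*cos(z)^2 + 2.48*cos(z) + 0.63)^2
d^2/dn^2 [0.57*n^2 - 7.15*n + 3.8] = 1.14000000000000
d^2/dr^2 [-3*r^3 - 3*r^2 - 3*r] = -18*r - 6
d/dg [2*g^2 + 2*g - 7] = 4*g + 2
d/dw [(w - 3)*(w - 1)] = 2*w - 4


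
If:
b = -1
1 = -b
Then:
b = -1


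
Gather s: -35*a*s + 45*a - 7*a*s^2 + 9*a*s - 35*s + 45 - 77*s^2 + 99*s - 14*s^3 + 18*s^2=45*a - 14*s^3 + s^2*(-7*a - 59) + s*(64 - 26*a) + 45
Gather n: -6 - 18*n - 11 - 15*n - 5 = -33*n - 22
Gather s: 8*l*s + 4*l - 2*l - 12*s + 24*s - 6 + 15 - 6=2*l + s*(8*l + 12) + 3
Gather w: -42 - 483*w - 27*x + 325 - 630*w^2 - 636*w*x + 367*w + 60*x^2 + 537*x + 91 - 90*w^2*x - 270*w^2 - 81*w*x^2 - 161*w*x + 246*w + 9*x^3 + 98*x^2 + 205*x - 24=w^2*(-90*x - 900) + w*(-81*x^2 - 797*x + 130) + 9*x^3 + 158*x^2 + 715*x + 350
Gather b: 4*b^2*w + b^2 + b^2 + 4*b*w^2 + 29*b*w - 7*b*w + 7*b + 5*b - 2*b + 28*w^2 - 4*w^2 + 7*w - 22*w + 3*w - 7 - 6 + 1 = b^2*(4*w + 2) + b*(4*w^2 + 22*w + 10) + 24*w^2 - 12*w - 12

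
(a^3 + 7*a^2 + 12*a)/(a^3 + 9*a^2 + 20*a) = (a + 3)/(a + 5)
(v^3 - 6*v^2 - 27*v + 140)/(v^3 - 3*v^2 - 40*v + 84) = (v^2 + v - 20)/(v^2 + 4*v - 12)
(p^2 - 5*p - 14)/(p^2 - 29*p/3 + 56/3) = 3*(p + 2)/(3*p - 8)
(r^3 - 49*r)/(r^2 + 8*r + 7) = r*(r - 7)/(r + 1)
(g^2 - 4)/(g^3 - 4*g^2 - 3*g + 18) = (g - 2)/(g^2 - 6*g + 9)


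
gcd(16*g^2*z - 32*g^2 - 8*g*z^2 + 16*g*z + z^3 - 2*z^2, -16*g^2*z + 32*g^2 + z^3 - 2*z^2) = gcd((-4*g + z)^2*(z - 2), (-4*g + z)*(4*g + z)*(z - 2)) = -4*g*z + 8*g + z^2 - 2*z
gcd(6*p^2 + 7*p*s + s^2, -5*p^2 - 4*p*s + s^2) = p + s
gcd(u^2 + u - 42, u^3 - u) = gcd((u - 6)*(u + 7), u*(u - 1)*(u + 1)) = 1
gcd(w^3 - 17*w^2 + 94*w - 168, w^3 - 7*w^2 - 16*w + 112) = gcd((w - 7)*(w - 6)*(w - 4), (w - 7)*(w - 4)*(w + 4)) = w^2 - 11*w + 28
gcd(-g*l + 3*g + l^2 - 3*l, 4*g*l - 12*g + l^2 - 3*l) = l - 3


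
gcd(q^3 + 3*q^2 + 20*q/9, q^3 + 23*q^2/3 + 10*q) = q^2 + 5*q/3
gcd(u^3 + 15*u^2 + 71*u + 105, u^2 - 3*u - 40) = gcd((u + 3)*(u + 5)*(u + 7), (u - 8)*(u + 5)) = u + 5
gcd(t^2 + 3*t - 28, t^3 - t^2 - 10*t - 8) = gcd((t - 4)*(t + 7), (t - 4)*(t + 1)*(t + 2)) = t - 4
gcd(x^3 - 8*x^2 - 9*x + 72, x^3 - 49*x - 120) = x^2 - 5*x - 24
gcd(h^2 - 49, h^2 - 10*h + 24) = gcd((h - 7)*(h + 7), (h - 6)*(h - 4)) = 1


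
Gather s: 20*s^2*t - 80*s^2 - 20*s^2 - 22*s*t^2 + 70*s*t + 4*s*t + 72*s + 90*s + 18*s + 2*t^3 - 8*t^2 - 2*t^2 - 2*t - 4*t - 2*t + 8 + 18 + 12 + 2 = s^2*(20*t - 100) + s*(-22*t^2 + 74*t + 180) + 2*t^3 - 10*t^2 - 8*t + 40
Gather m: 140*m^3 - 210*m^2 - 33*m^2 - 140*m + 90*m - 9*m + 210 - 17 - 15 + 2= 140*m^3 - 243*m^2 - 59*m + 180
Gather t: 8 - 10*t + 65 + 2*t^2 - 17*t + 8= 2*t^2 - 27*t + 81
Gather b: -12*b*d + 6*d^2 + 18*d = -12*b*d + 6*d^2 + 18*d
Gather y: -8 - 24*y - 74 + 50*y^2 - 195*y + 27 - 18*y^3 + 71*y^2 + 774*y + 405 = -18*y^3 + 121*y^2 + 555*y + 350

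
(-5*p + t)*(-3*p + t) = 15*p^2 - 8*p*t + t^2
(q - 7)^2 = q^2 - 14*q + 49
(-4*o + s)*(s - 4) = -4*o*s + 16*o + s^2 - 4*s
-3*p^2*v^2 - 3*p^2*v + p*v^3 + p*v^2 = v*(-3*p + v)*(p*v + p)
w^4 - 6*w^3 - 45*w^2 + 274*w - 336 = (w - 8)*(w - 3)*(w - 2)*(w + 7)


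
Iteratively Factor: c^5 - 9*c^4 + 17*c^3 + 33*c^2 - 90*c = (c)*(c^4 - 9*c^3 + 17*c^2 + 33*c - 90) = c*(c - 5)*(c^3 - 4*c^2 - 3*c + 18) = c*(c - 5)*(c - 3)*(c^2 - c - 6) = c*(c - 5)*(c - 3)*(c + 2)*(c - 3)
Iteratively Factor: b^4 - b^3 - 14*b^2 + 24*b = (b + 4)*(b^3 - 5*b^2 + 6*b) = b*(b + 4)*(b^2 - 5*b + 6) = b*(b - 3)*(b + 4)*(b - 2)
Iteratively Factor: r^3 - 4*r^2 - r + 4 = (r + 1)*(r^2 - 5*r + 4) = (r - 1)*(r + 1)*(r - 4)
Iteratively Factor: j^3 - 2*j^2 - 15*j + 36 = (j - 3)*(j^2 + j - 12) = (j - 3)^2*(j + 4)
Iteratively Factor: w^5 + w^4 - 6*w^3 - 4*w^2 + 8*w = (w + 2)*(w^4 - w^3 - 4*w^2 + 4*w) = (w - 1)*(w + 2)*(w^3 - 4*w) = w*(w - 1)*(w + 2)*(w^2 - 4) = w*(w - 1)*(w + 2)^2*(w - 2)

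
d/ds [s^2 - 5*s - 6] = 2*s - 5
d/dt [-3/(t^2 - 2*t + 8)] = 6*(t - 1)/(t^2 - 2*t + 8)^2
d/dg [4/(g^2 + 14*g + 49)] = 8*(-g - 7)/(g^2 + 14*g + 49)^2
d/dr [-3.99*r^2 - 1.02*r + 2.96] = -7.98*r - 1.02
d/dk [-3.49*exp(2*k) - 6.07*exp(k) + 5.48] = (-6.98*exp(k) - 6.07)*exp(k)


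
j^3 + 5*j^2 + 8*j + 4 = (j + 1)*(j + 2)^2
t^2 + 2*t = t*(t + 2)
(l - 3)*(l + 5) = l^2 + 2*l - 15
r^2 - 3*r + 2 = (r - 2)*(r - 1)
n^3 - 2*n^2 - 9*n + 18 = (n - 3)*(n - 2)*(n + 3)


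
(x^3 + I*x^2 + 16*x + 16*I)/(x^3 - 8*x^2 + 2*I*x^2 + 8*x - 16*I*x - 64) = (x^2 - 3*I*x + 4)/(x^2 - 2*x*(4 + I) + 16*I)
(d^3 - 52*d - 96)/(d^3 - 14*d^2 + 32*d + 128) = (d + 6)/(d - 8)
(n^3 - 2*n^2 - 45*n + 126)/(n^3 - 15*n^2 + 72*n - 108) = (n + 7)/(n - 6)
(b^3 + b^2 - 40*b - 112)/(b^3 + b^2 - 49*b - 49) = (b^2 + 8*b + 16)/(b^2 + 8*b + 7)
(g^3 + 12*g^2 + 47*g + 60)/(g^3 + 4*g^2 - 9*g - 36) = (g + 5)/(g - 3)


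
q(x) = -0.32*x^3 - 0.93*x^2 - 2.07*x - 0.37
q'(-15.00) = -190.17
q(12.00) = -712.09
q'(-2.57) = -3.63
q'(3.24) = -18.17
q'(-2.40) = -3.14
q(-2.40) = 3.66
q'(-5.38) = -19.85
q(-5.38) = 33.68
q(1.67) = -7.91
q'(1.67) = -7.85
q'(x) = -0.96*x^2 - 1.86*x - 2.07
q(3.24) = -27.72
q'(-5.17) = -18.11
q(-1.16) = 1.28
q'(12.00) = -162.63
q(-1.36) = 1.53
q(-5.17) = 29.69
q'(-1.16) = -1.20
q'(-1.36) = -1.32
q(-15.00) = 901.43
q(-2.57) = 4.24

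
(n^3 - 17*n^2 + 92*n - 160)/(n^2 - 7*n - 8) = (n^2 - 9*n + 20)/(n + 1)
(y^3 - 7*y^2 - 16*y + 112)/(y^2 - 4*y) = y - 3 - 28/y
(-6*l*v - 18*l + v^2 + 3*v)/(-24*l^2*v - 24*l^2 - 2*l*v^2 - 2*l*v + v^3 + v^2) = (v + 3)/(4*l*v + 4*l + v^2 + v)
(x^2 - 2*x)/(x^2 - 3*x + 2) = x/(x - 1)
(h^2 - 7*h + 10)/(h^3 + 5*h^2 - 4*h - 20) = (h - 5)/(h^2 + 7*h + 10)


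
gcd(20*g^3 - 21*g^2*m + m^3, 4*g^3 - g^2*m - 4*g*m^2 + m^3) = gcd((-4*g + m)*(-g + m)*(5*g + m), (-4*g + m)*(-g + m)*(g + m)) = 4*g^2 - 5*g*m + m^2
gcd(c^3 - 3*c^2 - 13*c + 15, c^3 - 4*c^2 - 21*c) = c + 3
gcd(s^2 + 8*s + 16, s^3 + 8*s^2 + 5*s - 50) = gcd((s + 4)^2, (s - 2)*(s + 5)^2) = 1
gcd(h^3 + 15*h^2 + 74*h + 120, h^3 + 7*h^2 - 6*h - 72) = h^2 + 10*h + 24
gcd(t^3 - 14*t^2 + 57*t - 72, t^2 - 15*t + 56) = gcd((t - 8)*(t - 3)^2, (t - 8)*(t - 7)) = t - 8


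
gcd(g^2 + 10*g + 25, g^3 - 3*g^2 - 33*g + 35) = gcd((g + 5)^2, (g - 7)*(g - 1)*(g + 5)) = g + 5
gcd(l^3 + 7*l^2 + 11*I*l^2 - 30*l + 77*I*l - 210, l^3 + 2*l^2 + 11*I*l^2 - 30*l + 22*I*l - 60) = l^2 + 11*I*l - 30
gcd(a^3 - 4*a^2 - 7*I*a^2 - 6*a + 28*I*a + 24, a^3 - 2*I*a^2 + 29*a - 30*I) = a^2 - 7*I*a - 6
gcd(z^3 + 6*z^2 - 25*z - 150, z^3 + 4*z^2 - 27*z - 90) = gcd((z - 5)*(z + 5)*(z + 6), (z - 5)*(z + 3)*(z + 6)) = z^2 + z - 30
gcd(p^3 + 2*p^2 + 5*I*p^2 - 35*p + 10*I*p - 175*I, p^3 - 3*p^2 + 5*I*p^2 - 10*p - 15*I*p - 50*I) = p^2 + p*(-5 + 5*I) - 25*I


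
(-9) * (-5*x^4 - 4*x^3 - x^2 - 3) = 45*x^4 + 36*x^3 + 9*x^2 + 27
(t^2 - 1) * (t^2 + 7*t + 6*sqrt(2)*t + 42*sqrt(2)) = t^4 + 7*t^3 + 6*sqrt(2)*t^3 - t^2 + 42*sqrt(2)*t^2 - 6*sqrt(2)*t - 7*t - 42*sqrt(2)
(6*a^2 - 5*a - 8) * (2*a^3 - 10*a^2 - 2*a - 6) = 12*a^5 - 70*a^4 + 22*a^3 + 54*a^2 + 46*a + 48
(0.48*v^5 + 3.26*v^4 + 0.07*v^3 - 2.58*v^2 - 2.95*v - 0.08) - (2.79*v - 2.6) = 0.48*v^5 + 3.26*v^4 + 0.07*v^3 - 2.58*v^2 - 5.74*v + 2.52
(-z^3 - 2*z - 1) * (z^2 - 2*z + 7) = -z^5 + 2*z^4 - 9*z^3 + 3*z^2 - 12*z - 7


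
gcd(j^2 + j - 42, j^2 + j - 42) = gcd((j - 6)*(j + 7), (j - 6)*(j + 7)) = j^2 + j - 42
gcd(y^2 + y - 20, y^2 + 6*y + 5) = y + 5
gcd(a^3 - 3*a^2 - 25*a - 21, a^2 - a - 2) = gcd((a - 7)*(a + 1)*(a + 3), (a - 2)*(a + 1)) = a + 1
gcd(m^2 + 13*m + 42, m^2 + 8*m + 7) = m + 7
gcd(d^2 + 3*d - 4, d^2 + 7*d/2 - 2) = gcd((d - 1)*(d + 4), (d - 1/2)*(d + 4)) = d + 4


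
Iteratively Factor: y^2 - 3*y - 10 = (y + 2)*(y - 5)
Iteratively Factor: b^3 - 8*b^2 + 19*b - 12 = (b - 4)*(b^2 - 4*b + 3) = (b - 4)*(b - 1)*(b - 3)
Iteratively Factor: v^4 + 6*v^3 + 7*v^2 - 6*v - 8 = (v + 4)*(v^3 + 2*v^2 - v - 2) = (v - 1)*(v + 4)*(v^2 + 3*v + 2) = (v - 1)*(v + 2)*(v + 4)*(v + 1)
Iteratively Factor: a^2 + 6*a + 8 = (a + 2)*(a + 4)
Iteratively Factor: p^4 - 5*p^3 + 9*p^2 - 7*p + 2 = (p - 2)*(p^3 - 3*p^2 + 3*p - 1) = (p - 2)*(p - 1)*(p^2 - 2*p + 1) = (p - 2)*(p - 1)^2*(p - 1)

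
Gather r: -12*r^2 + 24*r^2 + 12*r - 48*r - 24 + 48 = 12*r^2 - 36*r + 24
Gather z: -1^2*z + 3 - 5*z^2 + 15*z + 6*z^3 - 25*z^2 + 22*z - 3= 6*z^3 - 30*z^2 + 36*z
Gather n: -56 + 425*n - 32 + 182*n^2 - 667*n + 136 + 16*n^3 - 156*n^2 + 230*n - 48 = 16*n^3 + 26*n^2 - 12*n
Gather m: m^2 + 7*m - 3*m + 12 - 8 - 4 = m^2 + 4*m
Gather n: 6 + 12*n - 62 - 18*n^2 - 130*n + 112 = -18*n^2 - 118*n + 56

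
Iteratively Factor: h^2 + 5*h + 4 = (h + 4)*(h + 1)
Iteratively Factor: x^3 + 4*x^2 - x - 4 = (x + 1)*(x^2 + 3*x - 4) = (x + 1)*(x + 4)*(x - 1)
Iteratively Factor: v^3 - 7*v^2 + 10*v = (v)*(v^2 - 7*v + 10) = v*(v - 2)*(v - 5)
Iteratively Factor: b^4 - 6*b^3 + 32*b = (b + 2)*(b^3 - 8*b^2 + 16*b) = (b - 4)*(b + 2)*(b^2 - 4*b) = b*(b - 4)*(b + 2)*(b - 4)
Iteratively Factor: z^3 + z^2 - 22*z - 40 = (z + 2)*(z^2 - z - 20) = (z - 5)*(z + 2)*(z + 4)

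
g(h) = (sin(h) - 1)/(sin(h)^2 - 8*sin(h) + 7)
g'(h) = (-2*sin(h)*cos(h) + 8*cos(h))*(sin(h) - 1)/(sin(h)^2 - 8*sin(h) + 7)^2 + cos(h)/(sin(h)^2 - 8*sin(h) + 7)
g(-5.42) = -0.16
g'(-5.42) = -0.02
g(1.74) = -0.17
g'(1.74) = 0.00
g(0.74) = -0.16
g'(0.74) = -0.02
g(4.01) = -0.13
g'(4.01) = 0.01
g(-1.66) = -0.13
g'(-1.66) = 0.00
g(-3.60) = -0.15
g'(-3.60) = 0.02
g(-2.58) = -0.13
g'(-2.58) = 0.01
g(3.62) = -0.13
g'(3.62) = 0.02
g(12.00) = -0.13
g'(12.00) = -0.01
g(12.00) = -0.13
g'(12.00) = -0.01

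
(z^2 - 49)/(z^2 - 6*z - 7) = (z + 7)/(z + 1)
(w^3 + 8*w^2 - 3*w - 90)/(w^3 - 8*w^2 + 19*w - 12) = (w^2 + 11*w + 30)/(w^2 - 5*w + 4)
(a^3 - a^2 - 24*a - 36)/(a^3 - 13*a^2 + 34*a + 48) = (a^2 + 5*a + 6)/(a^2 - 7*a - 8)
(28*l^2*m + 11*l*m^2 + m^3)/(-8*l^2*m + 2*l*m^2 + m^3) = (-7*l - m)/(2*l - m)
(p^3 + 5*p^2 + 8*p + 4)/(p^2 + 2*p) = p + 3 + 2/p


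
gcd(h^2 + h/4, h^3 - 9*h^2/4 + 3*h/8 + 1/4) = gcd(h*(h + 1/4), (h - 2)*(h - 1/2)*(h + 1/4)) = h + 1/4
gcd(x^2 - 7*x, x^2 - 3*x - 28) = x - 7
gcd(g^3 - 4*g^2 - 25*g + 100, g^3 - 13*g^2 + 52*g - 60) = g - 5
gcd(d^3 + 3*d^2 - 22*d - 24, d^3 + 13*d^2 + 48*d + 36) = d^2 + 7*d + 6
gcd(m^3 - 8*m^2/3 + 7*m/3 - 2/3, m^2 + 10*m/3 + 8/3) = 1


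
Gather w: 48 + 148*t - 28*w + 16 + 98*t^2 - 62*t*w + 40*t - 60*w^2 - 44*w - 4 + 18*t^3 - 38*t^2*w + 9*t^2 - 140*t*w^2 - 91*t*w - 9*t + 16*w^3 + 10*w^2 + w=18*t^3 + 107*t^2 + 179*t + 16*w^3 + w^2*(-140*t - 50) + w*(-38*t^2 - 153*t - 71) + 60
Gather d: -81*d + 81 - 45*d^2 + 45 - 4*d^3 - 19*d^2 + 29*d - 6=-4*d^3 - 64*d^2 - 52*d + 120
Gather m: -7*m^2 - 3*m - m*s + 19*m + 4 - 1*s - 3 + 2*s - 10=-7*m^2 + m*(16 - s) + s - 9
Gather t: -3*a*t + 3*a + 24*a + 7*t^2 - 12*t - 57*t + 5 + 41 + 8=27*a + 7*t^2 + t*(-3*a - 69) + 54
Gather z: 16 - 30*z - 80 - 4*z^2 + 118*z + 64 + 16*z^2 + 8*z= 12*z^2 + 96*z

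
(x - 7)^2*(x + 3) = x^3 - 11*x^2 + 7*x + 147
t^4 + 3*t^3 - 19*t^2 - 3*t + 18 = (t - 3)*(t - 1)*(t + 1)*(t + 6)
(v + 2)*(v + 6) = v^2 + 8*v + 12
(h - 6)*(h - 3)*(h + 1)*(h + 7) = h^4 - h^3 - 47*h^2 + 81*h + 126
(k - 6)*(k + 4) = k^2 - 2*k - 24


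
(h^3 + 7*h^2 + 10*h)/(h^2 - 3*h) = (h^2 + 7*h + 10)/(h - 3)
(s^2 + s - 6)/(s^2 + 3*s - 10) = (s + 3)/(s + 5)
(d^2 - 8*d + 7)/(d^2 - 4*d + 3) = (d - 7)/(d - 3)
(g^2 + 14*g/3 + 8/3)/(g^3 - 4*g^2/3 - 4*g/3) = (g + 4)/(g*(g - 2))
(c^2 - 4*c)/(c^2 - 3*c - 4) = c/(c + 1)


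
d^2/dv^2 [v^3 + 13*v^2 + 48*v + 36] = 6*v + 26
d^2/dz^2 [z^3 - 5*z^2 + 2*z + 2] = 6*z - 10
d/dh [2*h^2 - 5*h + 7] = 4*h - 5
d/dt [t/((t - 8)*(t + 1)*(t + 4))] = (-2*t^3 + 3*t^2 - 32)/(t^6 - 6*t^5 - 63*t^4 + 152*t^3 + 1488*t^2 + 2304*t + 1024)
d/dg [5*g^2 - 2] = 10*g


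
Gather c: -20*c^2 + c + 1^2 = -20*c^2 + c + 1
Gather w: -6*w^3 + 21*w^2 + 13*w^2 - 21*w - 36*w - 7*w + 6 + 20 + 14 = -6*w^3 + 34*w^2 - 64*w + 40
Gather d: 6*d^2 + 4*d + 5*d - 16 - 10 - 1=6*d^2 + 9*d - 27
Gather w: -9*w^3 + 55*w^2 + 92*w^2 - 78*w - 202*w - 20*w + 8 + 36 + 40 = -9*w^3 + 147*w^2 - 300*w + 84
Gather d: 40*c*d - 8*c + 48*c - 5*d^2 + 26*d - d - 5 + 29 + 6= 40*c - 5*d^2 + d*(40*c + 25) + 30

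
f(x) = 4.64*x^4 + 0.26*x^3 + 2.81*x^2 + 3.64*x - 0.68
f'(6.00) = 4074.40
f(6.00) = 6191.92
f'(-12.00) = -32023.16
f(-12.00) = 96126.04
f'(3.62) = 914.65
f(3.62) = 858.46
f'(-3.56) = -843.87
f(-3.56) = 755.52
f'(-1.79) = -110.37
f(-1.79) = 47.95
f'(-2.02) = -157.51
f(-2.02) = 78.54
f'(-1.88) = -127.49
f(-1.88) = 58.64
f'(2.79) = 428.47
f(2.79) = 318.14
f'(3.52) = 842.57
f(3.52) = 770.63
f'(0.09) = 4.17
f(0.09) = -0.33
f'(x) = 18.56*x^3 + 0.78*x^2 + 5.62*x + 3.64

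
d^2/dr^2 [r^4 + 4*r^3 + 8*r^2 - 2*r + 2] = 12*r^2 + 24*r + 16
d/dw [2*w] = 2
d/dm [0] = 0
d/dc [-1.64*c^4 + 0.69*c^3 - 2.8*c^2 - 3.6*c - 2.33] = -6.56*c^3 + 2.07*c^2 - 5.6*c - 3.6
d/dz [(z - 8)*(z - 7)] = 2*z - 15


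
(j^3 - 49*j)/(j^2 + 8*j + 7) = j*(j - 7)/(j + 1)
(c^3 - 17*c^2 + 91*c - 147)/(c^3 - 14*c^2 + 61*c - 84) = (c - 7)/(c - 4)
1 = 1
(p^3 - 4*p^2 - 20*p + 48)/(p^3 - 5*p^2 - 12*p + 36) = (p + 4)/(p + 3)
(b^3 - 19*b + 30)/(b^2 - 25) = (b^2 - 5*b + 6)/(b - 5)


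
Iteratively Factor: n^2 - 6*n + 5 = (n - 5)*(n - 1)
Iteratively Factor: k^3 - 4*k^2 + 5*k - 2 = (k - 2)*(k^2 - 2*k + 1) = (k - 2)*(k - 1)*(k - 1)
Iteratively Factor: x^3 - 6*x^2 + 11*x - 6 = (x - 3)*(x^2 - 3*x + 2) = (x - 3)*(x - 1)*(x - 2)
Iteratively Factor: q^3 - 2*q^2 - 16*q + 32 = (q - 2)*(q^2 - 16) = (q - 2)*(q + 4)*(q - 4)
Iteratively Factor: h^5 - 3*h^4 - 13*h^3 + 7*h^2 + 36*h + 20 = (h - 2)*(h^4 - h^3 - 15*h^2 - 23*h - 10) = (h - 2)*(h + 1)*(h^3 - 2*h^2 - 13*h - 10) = (h - 2)*(h + 1)^2*(h^2 - 3*h - 10) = (h - 2)*(h + 1)^2*(h + 2)*(h - 5)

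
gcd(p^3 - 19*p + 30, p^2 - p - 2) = p - 2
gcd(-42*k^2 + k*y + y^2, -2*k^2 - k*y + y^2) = 1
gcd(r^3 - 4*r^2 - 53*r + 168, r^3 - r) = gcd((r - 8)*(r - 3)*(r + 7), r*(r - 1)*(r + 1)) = 1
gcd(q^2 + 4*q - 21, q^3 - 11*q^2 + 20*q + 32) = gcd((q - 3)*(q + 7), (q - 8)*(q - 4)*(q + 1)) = 1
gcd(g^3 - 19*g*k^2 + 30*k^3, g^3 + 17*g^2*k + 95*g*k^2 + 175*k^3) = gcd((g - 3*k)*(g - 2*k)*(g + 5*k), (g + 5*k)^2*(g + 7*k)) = g + 5*k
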